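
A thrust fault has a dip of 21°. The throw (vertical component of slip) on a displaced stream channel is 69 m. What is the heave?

180 m

heave = throw / tan(dip) = 69 / tan(21°) = 180 m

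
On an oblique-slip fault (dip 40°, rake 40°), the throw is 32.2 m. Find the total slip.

77.9 m

dip-slip = throw / sin(dip) = 32.2 / sin(40°) = 50.09 m
net slip = dip-slip / sin(rake) = 50.09 / sin(40°) = 77.9 m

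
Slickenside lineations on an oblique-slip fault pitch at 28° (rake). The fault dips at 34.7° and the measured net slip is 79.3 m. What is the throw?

dip-slip = net slip × sin(rake) = 79.3 m × sin(28°) = 37.23 m
throw = dip-slip × sin(dip) = 37.23 × sin(34.7°) = 21.2 m

21.2 m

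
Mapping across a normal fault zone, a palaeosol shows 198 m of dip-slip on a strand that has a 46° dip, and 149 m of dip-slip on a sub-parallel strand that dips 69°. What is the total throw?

282 m

throw_A = 198 × sin(46°) = 142.4 m
throw_B = 149 × sin(69°) = 139.1 m
total = 142.4 + 139.1 = 282 m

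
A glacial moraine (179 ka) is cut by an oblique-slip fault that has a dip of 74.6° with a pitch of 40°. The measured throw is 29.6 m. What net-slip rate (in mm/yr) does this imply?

dip-slip = throw / sin(dip) = 29.6 / sin(74.6°) = 30.70 m
net slip = dip-slip / sin(rake) = 30.70 / sin(40°) = 47.76 m
rate = 47.76 m / 179 ka = 0.000267 m/yr = 0.267 mm/yr

0.267 mm/yr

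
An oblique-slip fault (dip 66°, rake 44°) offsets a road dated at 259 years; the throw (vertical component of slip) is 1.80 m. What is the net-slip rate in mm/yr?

dip-slip = throw / sin(dip) = 1.80 / sin(66°) = 1.970 m
net slip = dip-slip / sin(rake) = 1.970 / sin(44°) = 2.836 m
rate = 2.836 m / 259 years = 0.0110 m/yr = 11 mm/yr

11 mm/yr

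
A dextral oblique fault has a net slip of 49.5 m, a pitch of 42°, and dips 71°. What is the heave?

dip-slip = net slip × sin(rake) = 49.5 m × sin(42°) = 33.12 m
heave = dip-slip × cos(dip) = 33.12 × cos(71°) = 10.8 m

10.8 m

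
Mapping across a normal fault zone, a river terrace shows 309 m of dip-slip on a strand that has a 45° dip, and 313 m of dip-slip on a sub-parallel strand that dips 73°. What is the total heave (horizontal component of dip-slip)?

310 m

heave_A = 309 × cos(45°) = 218.5 m
heave_B = 313 × cos(73°) = 91.51 m
total = 218.5 + 91.51 = 310 m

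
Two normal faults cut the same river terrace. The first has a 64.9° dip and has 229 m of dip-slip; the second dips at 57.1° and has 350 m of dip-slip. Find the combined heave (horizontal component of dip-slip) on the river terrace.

heave_A = 229 × cos(64.9°) = 97.14 m
heave_B = 350 × cos(57.1°) = 190.1 m
total = 97.14 + 190.1 = 287 m

287 m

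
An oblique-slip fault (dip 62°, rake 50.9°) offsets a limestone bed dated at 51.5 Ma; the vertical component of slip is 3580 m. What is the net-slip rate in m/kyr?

dip-slip = throw / sin(dip) = 3580 / sin(62°) = 4055 m
net slip = dip-slip / sin(rake) = 4055 / sin(50.9°) = 5225 m
rate = 5225 m / 51.5 Ma = 0.000101 m/yr = 0.101 m/kyr

0.101 m/kyr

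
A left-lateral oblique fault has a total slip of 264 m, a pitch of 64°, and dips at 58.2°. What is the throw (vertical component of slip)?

202 m

dip-slip = net slip × sin(rake) = 264 m × sin(64°) = 237.3 m
throw = dip-slip × sin(dip) = 237.3 × sin(58.2°) = 202 m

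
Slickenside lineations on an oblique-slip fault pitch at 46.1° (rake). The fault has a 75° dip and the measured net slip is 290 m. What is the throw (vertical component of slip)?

dip-slip = net slip × sin(rake) = 290 m × sin(46.1°) = 209 m
throw = dip-slip × sin(dip) = 209 × sin(75°) = 202 m

202 m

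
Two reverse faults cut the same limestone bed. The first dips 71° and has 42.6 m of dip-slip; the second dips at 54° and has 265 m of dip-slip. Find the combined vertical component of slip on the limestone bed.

throw_A = 42.6 × sin(71°) = 40.28 m
throw_B = 265 × sin(54°) = 214.4 m
total = 40.28 + 214.4 = 255 m

255 m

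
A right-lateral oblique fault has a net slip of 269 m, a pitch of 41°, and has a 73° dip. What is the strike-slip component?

strike-slip = net slip × cos(rake) = 269 m × cos(41°) = 203 m

203 m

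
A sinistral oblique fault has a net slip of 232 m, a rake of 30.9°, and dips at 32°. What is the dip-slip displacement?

dip-slip = net slip × sin(rake) = 232 m × sin(30.9°) = 119 m

119 m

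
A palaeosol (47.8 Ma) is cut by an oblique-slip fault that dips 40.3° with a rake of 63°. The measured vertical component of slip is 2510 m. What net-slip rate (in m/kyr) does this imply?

dip-slip = throw / sin(dip) = 2510 / sin(40.3°) = 3881 m
net slip = dip-slip / sin(rake) = 3881 / sin(63°) = 4355 m
rate = 4355 m / 47.8 Ma = 0.0000911 m/yr = 0.0911 m/kyr

0.0911 m/kyr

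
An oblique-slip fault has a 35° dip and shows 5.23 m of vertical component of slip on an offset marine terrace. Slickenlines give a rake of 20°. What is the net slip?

dip-slip = throw / sin(dip) = 5.23 / sin(35°) = 9.118 m
net slip = dip-slip / sin(rake) = 9.118 / sin(20°) = 26.7 m

26.7 m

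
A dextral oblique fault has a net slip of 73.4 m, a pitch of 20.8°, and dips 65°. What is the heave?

dip-slip = net slip × sin(rake) = 73.4 m × sin(20.8°) = 26.06 m
heave = dip-slip × cos(dip) = 26.06 × cos(65°) = 11 m

11 m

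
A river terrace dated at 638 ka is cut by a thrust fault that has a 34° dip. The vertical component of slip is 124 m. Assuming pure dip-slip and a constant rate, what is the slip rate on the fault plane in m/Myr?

348 m/Myr

dip-slip = throw / sin(dip) = 124 m / sin(34°) = 221.7 m
rate = 221.7 m / 638 ka = 0.000348 m/yr = 348 m/Myr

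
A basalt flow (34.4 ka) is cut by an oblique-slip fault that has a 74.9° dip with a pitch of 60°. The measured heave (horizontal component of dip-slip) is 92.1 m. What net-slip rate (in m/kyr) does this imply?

11.9 m/kyr

dip-slip = heave / cos(dip) = 92.1 / cos(74.9°) = 353.5 m
net slip = dip-slip / sin(rake) = 353.5 / sin(60°) = 408.2 m
rate = 408.2 m / 34.4 ka = 0.0119 m/yr = 11.9 m/kyr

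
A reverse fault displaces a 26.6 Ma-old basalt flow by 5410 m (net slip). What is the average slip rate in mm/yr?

0.203 mm/yr

rate = 5410 m / 26.6 Ma = 0.000203 m/yr = 0.203 mm/yr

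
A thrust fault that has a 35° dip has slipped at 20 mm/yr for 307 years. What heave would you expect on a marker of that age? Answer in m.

5.03 m

dip-slip = rate × time = 20 mm/yr × 307 years = 6.140 m
heave = dip-slip × cos(dip) = 6.140 × cos(35°) = 5.03 m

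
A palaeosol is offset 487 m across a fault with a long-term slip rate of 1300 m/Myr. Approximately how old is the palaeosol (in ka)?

age = offset / rate = 487 m / (1300 m/Myr) = 375000 yr = 375 ka

375 ka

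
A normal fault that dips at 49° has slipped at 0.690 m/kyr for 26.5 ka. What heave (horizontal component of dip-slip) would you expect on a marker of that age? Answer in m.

12 m

dip-slip = rate × time = 0.690 m/kyr × 26.5 ka = 18.29 m
heave = dip-slip × cos(dip) = 18.29 × cos(49°) = 12 m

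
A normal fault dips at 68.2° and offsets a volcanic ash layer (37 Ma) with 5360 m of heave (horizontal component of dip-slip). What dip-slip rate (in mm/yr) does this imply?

0.390 mm/yr

dip-slip = heave / cos(dip) = 5360 m / cos(68.2°) = 14430 m
rate = 14430 m / 37 Ma = 0.000390 m/yr = 0.390 mm/yr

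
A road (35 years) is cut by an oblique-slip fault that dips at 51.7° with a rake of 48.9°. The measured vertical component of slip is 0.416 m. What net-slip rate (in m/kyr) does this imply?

dip-slip = throw / sin(dip) = 0.416 / sin(51.7°) = 0.5301 m
net slip = dip-slip / sin(rake) = 0.5301 / sin(48.9°) = 0.7034 m
rate = 0.7034 m / 35 years = 0.0201 m/yr = 20.1 m/kyr

20.1 m/kyr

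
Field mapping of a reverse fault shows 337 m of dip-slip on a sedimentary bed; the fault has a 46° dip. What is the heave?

234 m

heave = dip-slip × cos(dip) = 337 m × cos(46°) = 234 m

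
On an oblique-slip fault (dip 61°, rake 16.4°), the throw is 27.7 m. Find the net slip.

112 m

dip-slip = throw / sin(dip) = 27.7 / sin(61°) = 31.67 m
net slip = dip-slip / sin(rake) = 31.67 / sin(16.4°) = 112 m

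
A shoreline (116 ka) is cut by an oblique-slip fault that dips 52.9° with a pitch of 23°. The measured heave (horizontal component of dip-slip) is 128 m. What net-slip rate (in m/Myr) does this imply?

4680 m/Myr

dip-slip = heave / cos(dip) = 128 / cos(52.9°) = 212.2 m
net slip = dip-slip / sin(rake) = 212.2 / sin(23°) = 543.1 m
rate = 543.1 m / 116 ka = 0.00468 m/yr = 4680 m/Myr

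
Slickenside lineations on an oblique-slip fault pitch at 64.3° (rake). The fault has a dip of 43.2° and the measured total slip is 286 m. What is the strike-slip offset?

strike-slip = net slip × cos(rake) = 286 m × cos(64.3°) = 124 m

124 m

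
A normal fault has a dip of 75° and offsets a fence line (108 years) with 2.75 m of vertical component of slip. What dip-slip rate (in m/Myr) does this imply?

dip-slip = throw / sin(dip) = 2.75 m / sin(75°) = 2.847 m
rate = 2.847 m / 108 years = 0.0264 m/yr = 26400 m/Myr

26400 m/Myr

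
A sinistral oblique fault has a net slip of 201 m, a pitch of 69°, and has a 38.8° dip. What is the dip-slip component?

dip-slip = net slip × sin(rake) = 201 m × sin(69°) = 188 m

188 m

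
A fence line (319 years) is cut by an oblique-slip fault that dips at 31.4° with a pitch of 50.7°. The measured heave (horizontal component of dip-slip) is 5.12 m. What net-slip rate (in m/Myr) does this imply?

dip-slip = heave / cos(dip) = 5.12 / cos(31.4°) = 5.998 m
net slip = dip-slip / sin(rake) = 5.998 / sin(50.7°) = 7.752 m
rate = 7.752 m / 319 years = 0.0243 m/yr = 24300 m/Myr

24300 m/Myr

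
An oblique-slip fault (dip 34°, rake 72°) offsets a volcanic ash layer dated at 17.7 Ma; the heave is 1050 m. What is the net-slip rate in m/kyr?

0.0752 m/kyr

dip-slip = heave / cos(dip) = 1050 / cos(34°) = 1267 m
net slip = dip-slip / sin(rake) = 1267 / sin(72°) = 1332 m
rate = 1332 m / 17.7 Ma = 0.0000752 m/yr = 0.0752 m/kyr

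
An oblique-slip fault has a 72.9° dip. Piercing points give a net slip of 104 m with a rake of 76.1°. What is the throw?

dip-slip = net slip × sin(rake) = 104 m × sin(76.1°) = 101 m
throw = dip-slip × sin(dip) = 101 × sin(72.9°) = 96.5 m

96.5 m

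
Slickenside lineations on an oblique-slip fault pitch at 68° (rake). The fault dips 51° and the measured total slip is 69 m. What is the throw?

49.7 m

dip-slip = net slip × sin(rake) = 69 m × sin(68°) = 63.98 m
throw = dip-slip × sin(dip) = 63.98 × sin(51°) = 49.7 m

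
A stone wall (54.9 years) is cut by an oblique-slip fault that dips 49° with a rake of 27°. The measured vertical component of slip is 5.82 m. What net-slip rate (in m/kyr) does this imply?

dip-slip = throw / sin(dip) = 5.82 / sin(49°) = 7.712 m
net slip = dip-slip / sin(rake) = 7.712 / sin(27°) = 16.99 m
rate = 16.99 m / 54.9 years = 0.309 m/yr = 309 m/kyr

309 m/kyr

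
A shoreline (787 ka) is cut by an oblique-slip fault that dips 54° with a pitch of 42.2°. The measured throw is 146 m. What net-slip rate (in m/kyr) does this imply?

dip-slip = throw / sin(dip) = 146 / sin(54°) = 180.5 m
net slip = dip-slip / sin(rake) = 180.5 / sin(42.2°) = 268.7 m
rate = 268.7 m / 787 ka = 0.000341 m/yr = 0.341 m/kyr

0.341 m/kyr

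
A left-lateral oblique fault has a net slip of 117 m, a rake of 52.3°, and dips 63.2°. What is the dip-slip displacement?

dip-slip = net slip × sin(rake) = 117 m × sin(52.3°) = 92.6 m

92.6 m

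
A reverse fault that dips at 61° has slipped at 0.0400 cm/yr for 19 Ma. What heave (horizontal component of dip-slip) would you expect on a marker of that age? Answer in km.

3.68 km

dip-slip = rate × time = 0.0400 cm/yr × 19 Ma = 7600 m
heave = dip-slip × cos(dip) = 7600 × cos(61°) = 3680 m = 3.68 km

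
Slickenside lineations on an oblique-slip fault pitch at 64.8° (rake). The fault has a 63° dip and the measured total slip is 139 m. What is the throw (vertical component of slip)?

112 m

dip-slip = net slip × sin(rake) = 139 m × sin(64.8°) = 125.8 m
throw = dip-slip × sin(dip) = 125.8 × sin(63°) = 112 m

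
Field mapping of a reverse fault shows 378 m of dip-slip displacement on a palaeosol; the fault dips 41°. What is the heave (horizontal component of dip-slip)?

285 m

heave = dip-slip × cos(dip) = 378 m × cos(41°) = 285 m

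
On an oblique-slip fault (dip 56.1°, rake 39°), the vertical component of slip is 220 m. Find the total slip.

dip-slip = throw / sin(dip) = 220 / sin(56.1°) = 265.1 m
net slip = dip-slip / sin(rake) = 265.1 / sin(39°) = 421 m

421 m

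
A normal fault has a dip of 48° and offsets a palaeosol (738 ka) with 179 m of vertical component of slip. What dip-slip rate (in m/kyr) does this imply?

0.326 m/kyr

dip-slip = throw / sin(dip) = 179 m / sin(48°) = 240.9 m
rate = 240.9 m / 738 ka = 0.000326 m/yr = 0.326 m/kyr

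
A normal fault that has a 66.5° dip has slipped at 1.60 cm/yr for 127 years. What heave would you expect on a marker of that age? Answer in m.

dip-slip = rate × time = 1.60 cm/yr × 127 years = 2.032 m
heave = dip-slip × cos(dip) = 2.032 × cos(66.5°) = 0.810 m

0.810 m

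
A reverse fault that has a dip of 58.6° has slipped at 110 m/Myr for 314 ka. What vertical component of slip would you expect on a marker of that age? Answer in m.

29.5 m

dip-slip = rate × time = 110 m/Myr × 314 ka = 34.54 m
throw = dip-slip × sin(dip) = 34.54 × sin(58.6°) = 29.5 m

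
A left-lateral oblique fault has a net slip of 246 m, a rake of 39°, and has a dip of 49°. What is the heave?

dip-slip = net slip × sin(rake) = 246 m × sin(39°) = 154.8 m
heave = dip-slip × cos(dip) = 154.8 × cos(49°) = 102 m

102 m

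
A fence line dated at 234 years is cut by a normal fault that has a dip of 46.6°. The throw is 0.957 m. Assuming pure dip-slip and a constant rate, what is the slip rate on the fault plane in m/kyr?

dip-slip = throw / sin(dip) = 0.957 m / sin(46.6°) = 1.317 m
rate = 1.317 m / 234 years = 0.00563 m/yr = 5.63 m/kyr

5.63 m/kyr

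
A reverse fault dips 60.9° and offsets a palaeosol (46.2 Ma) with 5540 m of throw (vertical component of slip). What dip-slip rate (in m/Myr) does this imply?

137 m/Myr

dip-slip = throw / sin(dip) = 5540 m / sin(60.9°) = 6340 m
rate = 6340 m / 46.2 Ma = 0.000137 m/yr = 137 m/Myr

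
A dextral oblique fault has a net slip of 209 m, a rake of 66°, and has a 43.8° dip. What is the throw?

132 m

dip-slip = net slip × sin(rake) = 209 m × sin(66°) = 190.9 m
throw = dip-slip × sin(dip) = 190.9 × sin(43.8°) = 132 m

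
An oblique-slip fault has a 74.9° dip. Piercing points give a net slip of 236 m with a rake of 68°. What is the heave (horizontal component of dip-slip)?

dip-slip = net slip × sin(rake) = 236 m × sin(68°) = 218.8 m
heave = dip-slip × cos(dip) = 218.8 × cos(74.9°) = 57 m

57 m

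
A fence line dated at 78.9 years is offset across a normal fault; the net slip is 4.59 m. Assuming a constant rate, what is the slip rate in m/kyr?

rate = 4.59 m / 78.9 years = 0.0582 m/yr = 58.2 m/kyr

58.2 m/kyr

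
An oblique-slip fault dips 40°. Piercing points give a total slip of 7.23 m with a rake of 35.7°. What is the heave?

3.23 m

dip-slip = net slip × sin(rake) = 7.23 m × sin(35.7°) = 4.219 m
heave = dip-slip × cos(dip) = 4.219 × cos(40°) = 3.23 m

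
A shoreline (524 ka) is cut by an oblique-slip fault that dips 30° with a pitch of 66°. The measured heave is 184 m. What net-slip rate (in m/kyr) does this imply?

0.444 m/kyr

dip-slip = heave / cos(dip) = 184 / cos(30°) = 212.5 m
net slip = dip-slip / sin(rake) = 212.5 / sin(66°) = 232.6 m
rate = 232.6 m / 524 ka = 0.000444 m/yr = 0.444 m/kyr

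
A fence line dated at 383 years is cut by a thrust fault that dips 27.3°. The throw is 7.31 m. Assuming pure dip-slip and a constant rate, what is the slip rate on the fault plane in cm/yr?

dip-slip = throw / sin(dip) = 7.31 m / sin(27.3°) = 15.94 m
rate = 15.94 m / 383 years = 0.0416 m/yr = 4.16 cm/yr

4.16 cm/yr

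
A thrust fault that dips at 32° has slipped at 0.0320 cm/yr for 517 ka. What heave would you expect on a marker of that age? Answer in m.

140 m

dip-slip = rate × time = 0.0320 cm/yr × 517 ka = 165.4 m
heave = dip-slip × cos(dip) = 165.4 × cos(32°) = 140 m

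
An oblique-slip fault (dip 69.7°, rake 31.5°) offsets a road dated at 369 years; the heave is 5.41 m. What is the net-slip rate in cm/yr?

dip-slip = heave / cos(dip) = 5.41 / cos(69.7°) = 15.59 m
net slip = dip-slip / sin(rake) = 15.59 / sin(31.5°) = 29.84 m
rate = 29.84 m / 369 years = 0.0809 m/yr = 8.09 cm/yr

8.09 cm/yr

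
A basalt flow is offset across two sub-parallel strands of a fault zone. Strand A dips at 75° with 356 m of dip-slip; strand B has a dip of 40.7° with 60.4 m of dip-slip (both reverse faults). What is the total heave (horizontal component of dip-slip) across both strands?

heave_A = 356 × cos(75°) = 92.14 m
heave_B = 60.4 × cos(40.7°) = 45.79 m
total = 92.14 + 45.79 = 138 m

138 m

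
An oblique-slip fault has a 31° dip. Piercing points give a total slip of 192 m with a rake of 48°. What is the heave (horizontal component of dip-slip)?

dip-slip = net slip × sin(rake) = 192 m × sin(48°) = 142.7 m
heave = dip-slip × cos(dip) = 142.7 × cos(31°) = 122 m

122 m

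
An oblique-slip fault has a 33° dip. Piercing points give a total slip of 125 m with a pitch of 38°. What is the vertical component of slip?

41.9 m

dip-slip = net slip × sin(rake) = 125 m × sin(38°) = 76.96 m
throw = dip-slip × sin(dip) = 76.96 × sin(33°) = 41.9 m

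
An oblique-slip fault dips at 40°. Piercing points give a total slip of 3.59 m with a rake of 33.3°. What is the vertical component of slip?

dip-slip = net slip × sin(rake) = 3.59 m × sin(33.3°) = 1.971 m
throw = dip-slip × sin(dip) = 1.971 × sin(40°) = 1.27 m

1.27 m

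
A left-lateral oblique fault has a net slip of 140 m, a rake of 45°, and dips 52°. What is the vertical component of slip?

78 m

dip-slip = net slip × sin(rake) = 140 m × sin(45°) = 98.99 m
throw = dip-slip × sin(dip) = 98.99 × sin(52°) = 78 m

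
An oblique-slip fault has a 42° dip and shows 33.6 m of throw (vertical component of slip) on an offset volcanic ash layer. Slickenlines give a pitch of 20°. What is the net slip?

dip-slip = throw / sin(dip) = 33.6 / sin(42°) = 50.21 m
net slip = dip-slip / sin(rake) = 50.21 / sin(20°) = 147 m

147 m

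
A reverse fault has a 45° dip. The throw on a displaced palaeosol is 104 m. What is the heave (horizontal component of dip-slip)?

heave = throw / tan(dip) = 104 / tan(45°) = 104 m

104 m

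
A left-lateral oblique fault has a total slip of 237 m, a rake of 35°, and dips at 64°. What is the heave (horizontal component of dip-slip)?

dip-slip = net slip × sin(rake) = 237 m × sin(35°) = 135.9 m
heave = dip-slip × cos(dip) = 135.9 × cos(64°) = 59.6 m

59.6 m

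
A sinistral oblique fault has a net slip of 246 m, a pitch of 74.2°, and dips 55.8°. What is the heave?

133 m

dip-slip = net slip × sin(rake) = 246 m × sin(74.2°) = 236.7 m
heave = dip-slip × cos(dip) = 236.7 × cos(55.8°) = 133 m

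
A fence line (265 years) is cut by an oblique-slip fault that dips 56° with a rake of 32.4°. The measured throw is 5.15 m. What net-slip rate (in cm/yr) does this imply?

4.37 cm/yr

dip-slip = throw / sin(dip) = 5.15 / sin(56°) = 6.212 m
net slip = dip-slip / sin(rake) = 6.212 / sin(32.4°) = 11.59 m
rate = 11.59 m / 265 years = 0.0437 m/yr = 4.37 cm/yr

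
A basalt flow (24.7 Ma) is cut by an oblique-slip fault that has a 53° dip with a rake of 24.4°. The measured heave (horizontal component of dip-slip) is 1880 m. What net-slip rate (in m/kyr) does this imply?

0.306 m/kyr

dip-slip = heave / cos(dip) = 1880 / cos(53°) = 3124 m
net slip = dip-slip / sin(rake) = 3124 / sin(24.4°) = 7562 m
rate = 7562 m / 24.7 Ma = 0.000306 m/yr = 0.306 m/kyr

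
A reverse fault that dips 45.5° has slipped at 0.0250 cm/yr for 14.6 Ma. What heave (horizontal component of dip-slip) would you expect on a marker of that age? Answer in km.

2.56 km

dip-slip = rate × time = 0.0250 cm/yr × 14.6 Ma = 3650 m
heave = dip-slip × cos(dip) = 3650 × cos(45.5°) = 2560 m = 2.56 km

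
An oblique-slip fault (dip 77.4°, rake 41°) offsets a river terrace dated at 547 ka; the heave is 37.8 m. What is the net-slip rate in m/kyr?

0.483 m/kyr

dip-slip = heave / cos(dip) = 37.8 / cos(77.4°) = 173.3 m
net slip = dip-slip / sin(rake) = 173.3 / sin(41°) = 264.1 m
rate = 264.1 m / 547 ka = 0.000483 m/yr = 0.483 m/kyr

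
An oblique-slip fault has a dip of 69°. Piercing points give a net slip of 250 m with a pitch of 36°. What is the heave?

52.7 m

dip-slip = net slip × sin(rake) = 250 m × sin(36°) = 146.9 m
heave = dip-slip × cos(dip) = 146.9 × cos(69°) = 52.7 m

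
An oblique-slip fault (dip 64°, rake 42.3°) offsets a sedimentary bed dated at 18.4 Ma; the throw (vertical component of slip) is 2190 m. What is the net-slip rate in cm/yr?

dip-slip = throw / sin(dip) = 2190 / sin(64°) = 2437 m
net slip = dip-slip / sin(rake) = 2437 / sin(42.3°) = 3620 m
rate = 3620 m / 18.4 Ma = 0.000197 m/yr = 0.0197 cm/yr

0.0197 cm/yr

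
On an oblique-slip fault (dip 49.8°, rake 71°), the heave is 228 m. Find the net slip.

dip-slip = heave / cos(dip) = 228 / cos(49.8°) = 353.2 m
net slip = dip-slip / sin(rake) = 353.2 / sin(71°) = 374 m

374 m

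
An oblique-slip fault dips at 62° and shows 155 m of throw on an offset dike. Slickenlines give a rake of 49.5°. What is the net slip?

dip-slip = throw / sin(dip) = 155 / sin(62°) = 175.5 m
net slip = dip-slip / sin(rake) = 175.5 / sin(49.5°) = 231 m

231 m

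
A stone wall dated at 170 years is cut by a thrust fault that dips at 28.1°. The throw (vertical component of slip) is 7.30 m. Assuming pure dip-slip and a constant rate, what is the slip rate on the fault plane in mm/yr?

dip-slip = throw / sin(dip) = 7.30 m / sin(28.1°) = 15.50 m
rate = 15.50 m / 170 years = 0.0912 m/yr = 91.2 mm/yr

91.2 mm/yr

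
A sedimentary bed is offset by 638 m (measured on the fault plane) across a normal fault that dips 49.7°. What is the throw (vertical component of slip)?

487 m

throw = dip-slip × sin(dip) = 638 m × sin(49.7°) = 487 m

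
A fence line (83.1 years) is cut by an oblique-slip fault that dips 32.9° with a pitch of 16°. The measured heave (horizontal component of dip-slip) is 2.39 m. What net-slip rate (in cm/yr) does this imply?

12.4 cm/yr

dip-slip = heave / cos(dip) = 2.39 / cos(32.9°) = 2.847 m
net slip = dip-slip / sin(rake) = 2.847 / sin(16°) = 10.33 m
rate = 10.33 m / 83.1 years = 0.124 m/yr = 12.4 cm/yr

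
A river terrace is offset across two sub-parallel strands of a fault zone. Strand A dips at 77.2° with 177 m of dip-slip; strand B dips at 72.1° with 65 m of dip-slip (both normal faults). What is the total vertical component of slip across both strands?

234 m

throw_A = 177 × sin(77.2°) = 172.6 m
throw_B = 65 × sin(72.1°) = 61.85 m
total = 172.6 + 61.85 = 234 m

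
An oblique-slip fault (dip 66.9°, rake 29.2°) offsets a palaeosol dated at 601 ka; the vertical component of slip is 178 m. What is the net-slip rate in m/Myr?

660 m/Myr

dip-slip = throw / sin(dip) = 178 / sin(66.9°) = 193.5 m
net slip = dip-slip / sin(rake) = 193.5 / sin(29.2°) = 396.7 m
rate = 396.7 m / 601 ka = 0.000660 m/yr = 660 m/Myr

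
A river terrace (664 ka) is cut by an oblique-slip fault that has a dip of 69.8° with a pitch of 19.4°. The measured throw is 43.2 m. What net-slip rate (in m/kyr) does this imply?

dip-slip = throw / sin(dip) = 43.2 / sin(69.8°) = 46.03 m
net slip = dip-slip / sin(rake) = 46.03 / sin(19.4°) = 138.6 m
rate = 138.6 m / 664 ka = 0.000209 m/yr = 0.209 m/kyr

0.209 m/kyr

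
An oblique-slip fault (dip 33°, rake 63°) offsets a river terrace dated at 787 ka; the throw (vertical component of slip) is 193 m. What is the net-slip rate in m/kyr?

0.505 m/kyr

dip-slip = throw / sin(dip) = 193 / sin(33°) = 354.4 m
net slip = dip-slip / sin(rake) = 354.4 / sin(63°) = 397.7 m
rate = 397.7 m / 787 ka = 0.000505 m/yr = 0.505 m/kyr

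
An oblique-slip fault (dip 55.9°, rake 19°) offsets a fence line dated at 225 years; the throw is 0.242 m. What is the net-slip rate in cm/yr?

0.399 cm/yr

dip-slip = throw / sin(dip) = 0.242 / sin(55.9°) = 0.2922 m
net slip = dip-slip / sin(rake) = 0.2922 / sin(19°) = 0.8977 m
rate = 0.8977 m / 225 years = 0.00399 m/yr = 0.399 cm/yr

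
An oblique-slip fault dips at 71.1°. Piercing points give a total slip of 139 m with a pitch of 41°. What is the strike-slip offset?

strike-slip = net slip × cos(rake) = 139 m × cos(41°) = 105 m

105 m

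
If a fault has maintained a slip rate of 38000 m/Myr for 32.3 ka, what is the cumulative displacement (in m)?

1230 m

slip = rate × time = 38000 m/Myr × 32.3 ka = 1230 m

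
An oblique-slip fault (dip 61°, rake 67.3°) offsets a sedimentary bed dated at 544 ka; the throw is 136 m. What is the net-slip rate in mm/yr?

0.310 mm/yr

dip-slip = throw / sin(dip) = 136 / sin(61°) = 155.5 m
net slip = dip-slip / sin(rake) = 155.5 / sin(67.3°) = 168.6 m
rate = 168.6 m / 544 ka = 0.000310 m/yr = 0.310 mm/yr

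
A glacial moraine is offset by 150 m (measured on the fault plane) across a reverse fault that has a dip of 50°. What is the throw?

throw = dip-slip × sin(dip) = 150 m × sin(50°) = 115 m

115 m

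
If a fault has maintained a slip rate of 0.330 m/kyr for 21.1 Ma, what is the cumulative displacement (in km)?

6.96 km

slip = rate × time = 0.330 m/kyr × 21.1 Ma = 6960 m = 6.96 km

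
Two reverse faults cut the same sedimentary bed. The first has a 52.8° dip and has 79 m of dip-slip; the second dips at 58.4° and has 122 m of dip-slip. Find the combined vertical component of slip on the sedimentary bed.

167 m

throw_A = 79 × sin(52.8°) = 62.93 m
throw_B = 122 × sin(58.4°) = 103.9 m
total = 62.93 + 103.9 = 167 m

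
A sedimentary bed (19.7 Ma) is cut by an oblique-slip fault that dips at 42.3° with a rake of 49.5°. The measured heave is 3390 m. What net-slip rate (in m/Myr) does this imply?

dip-slip = heave / cos(dip) = 3390 / cos(42.3°) = 4583 m
net slip = dip-slip / sin(rake) = 4583 / sin(49.5°) = 6028 m
rate = 6028 m / 19.7 Ma = 0.000306 m/yr = 306 m/Myr

306 m/Myr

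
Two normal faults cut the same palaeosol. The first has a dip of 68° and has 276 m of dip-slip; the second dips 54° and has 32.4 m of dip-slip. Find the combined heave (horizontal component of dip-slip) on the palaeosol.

122 m

heave_A = 276 × cos(68°) = 103.4 m
heave_B = 32.4 × cos(54°) = 19.04 m
total = 103.4 + 19.04 = 122 m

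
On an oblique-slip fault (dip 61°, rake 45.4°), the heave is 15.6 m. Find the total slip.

dip-slip = heave / cos(dip) = 15.6 / cos(61°) = 32.18 m
net slip = dip-slip / sin(rake) = 32.18 / sin(45.4°) = 45.2 m

45.2 m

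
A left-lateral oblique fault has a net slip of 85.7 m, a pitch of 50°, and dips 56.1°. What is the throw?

dip-slip = net slip × sin(rake) = 85.7 m × sin(50°) = 65.65 m
throw = dip-slip × sin(dip) = 65.65 × sin(56.1°) = 54.5 m

54.5 m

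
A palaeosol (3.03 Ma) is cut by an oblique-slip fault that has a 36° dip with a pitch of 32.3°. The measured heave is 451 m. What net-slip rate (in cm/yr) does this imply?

dip-slip = heave / cos(dip) = 451 / cos(36°) = 557.5 m
net slip = dip-slip / sin(rake) = 557.5 / sin(32.3°) = 1043 m
rate = 1043 m / 3.03 Ma = 0.000344 m/yr = 0.0344 cm/yr

0.0344 cm/yr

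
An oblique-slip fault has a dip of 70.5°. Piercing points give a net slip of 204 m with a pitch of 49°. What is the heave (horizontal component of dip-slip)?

dip-slip = net slip × sin(rake) = 204 m × sin(49°) = 154 m
heave = dip-slip × cos(dip) = 154 × cos(70.5°) = 51.4 m

51.4 m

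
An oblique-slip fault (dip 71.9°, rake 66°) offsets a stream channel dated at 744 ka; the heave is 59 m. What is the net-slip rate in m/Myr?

dip-slip = heave / cos(dip) = 59 / cos(71.9°) = 189.9 m
net slip = dip-slip / sin(rake) = 189.9 / sin(66°) = 207.9 m
rate = 207.9 m / 744 ka = 0.000279 m/yr = 279 m/Myr

279 m/Myr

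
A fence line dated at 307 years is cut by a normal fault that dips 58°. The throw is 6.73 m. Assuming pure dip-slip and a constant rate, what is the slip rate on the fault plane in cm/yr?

2.58 cm/yr

dip-slip = throw / sin(dip) = 6.73 m / sin(58°) = 7.936 m
rate = 7.936 m / 307 years = 0.0258 m/yr = 2.58 cm/yr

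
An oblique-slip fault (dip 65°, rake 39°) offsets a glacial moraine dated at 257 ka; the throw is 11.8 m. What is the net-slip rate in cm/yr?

0.00805 cm/yr

dip-slip = throw / sin(dip) = 11.8 / sin(65°) = 13.02 m
net slip = dip-slip / sin(rake) = 13.02 / sin(39°) = 20.69 m
rate = 20.69 m / 257 ka = 0.0000805 m/yr = 0.00805 cm/yr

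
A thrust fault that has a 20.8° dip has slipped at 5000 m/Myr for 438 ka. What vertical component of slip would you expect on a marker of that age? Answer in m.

778 m

dip-slip = rate × time = 5000 m/Myr × 438 ka = 2190 m
throw = dip-slip × sin(dip) = 2190 × sin(20.8°) = 778 m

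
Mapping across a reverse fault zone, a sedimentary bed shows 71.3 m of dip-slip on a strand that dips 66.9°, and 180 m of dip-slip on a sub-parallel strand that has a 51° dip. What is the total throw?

throw_A = 71.3 × sin(66.9°) = 65.58 m
throw_B = 180 × sin(51°) = 139.9 m
total = 65.58 + 139.9 = 205 m

205 m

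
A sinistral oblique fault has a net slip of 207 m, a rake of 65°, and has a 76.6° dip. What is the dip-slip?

188 m

dip-slip = net slip × sin(rake) = 207 m × sin(65°) = 188 m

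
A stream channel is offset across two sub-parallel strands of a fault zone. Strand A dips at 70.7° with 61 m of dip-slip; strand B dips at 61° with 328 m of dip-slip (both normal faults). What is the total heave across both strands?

179 m

heave_A = 61 × cos(70.7°) = 20.16 m
heave_B = 328 × cos(61°) = 159 m
total = 20.16 + 159 = 179 m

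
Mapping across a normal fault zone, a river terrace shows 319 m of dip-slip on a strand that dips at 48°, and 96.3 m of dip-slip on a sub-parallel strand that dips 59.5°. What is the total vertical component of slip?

320 m

throw_A = 319 × sin(48°) = 237.1 m
throw_B = 96.3 × sin(59.5°) = 82.97 m
total = 237.1 + 82.97 = 320 m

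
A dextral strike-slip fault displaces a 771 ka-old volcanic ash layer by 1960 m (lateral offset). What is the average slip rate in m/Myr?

2540 m/Myr

rate = 1960 m / 771 ka = 0.00254 m/yr = 2540 m/Myr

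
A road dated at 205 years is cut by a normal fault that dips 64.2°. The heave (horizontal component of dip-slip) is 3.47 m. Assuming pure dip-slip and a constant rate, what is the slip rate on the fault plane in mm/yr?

dip-slip = heave / cos(dip) = 3.47 m / cos(64.2°) = 7.973 m
rate = 7.973 m / 205 years = 0.0389 m/yr = 38.9 mm/yr

38.9 mm/yr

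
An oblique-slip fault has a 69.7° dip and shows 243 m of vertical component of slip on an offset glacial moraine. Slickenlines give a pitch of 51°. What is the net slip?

333 m

dip-slip = throw / sin(dip) = 243 / sin(69.7°) = 259.1 m
net slip = dip-slip / sin(rake) = 259.1 / sin(51°) = 333 m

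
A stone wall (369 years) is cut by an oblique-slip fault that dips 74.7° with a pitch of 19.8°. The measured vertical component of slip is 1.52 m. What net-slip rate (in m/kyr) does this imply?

12.6 m/kyr

dip-slip = throw / sin(dip) = 1.52 / sin(74.7°) = 1.576 m
net slip = dip-slip / sin(rake) = 1.576 / sin(19.8°) = 4.652 m
rate = 4.652 m / 369 years = 0.0126 m/yr = 12.6 m/kyr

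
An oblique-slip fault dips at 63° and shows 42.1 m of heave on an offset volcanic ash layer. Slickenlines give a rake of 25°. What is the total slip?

dip-slip = heave / cos(dip) = 42.1 / cos(63°) = 92.73 m
net slip = dip-slip / sin(rake) = 92.73 / sin(25°) = 219 m

219 m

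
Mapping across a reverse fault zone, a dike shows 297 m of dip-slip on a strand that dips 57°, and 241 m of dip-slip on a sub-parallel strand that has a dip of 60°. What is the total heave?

heave_A = 297 × cos(57°) = 161.8 m
heave_B = 241 × cos(60°) = 120.5 m
total = 161.8 + 120.5 = 282 m

282 m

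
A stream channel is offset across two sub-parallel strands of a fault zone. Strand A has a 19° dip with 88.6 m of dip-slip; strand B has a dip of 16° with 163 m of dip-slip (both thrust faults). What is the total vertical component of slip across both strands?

73.8 m

throw_A = 88.6 × sin(19°) = 28.85 m
throw_B = 163 × sin(16°) = 44.93 m
total = 28.85 + 44.93 = 73.8 m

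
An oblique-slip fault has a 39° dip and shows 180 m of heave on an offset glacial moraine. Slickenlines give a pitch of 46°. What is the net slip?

dip-slip = heave / cos(dip) = 180 / cos(39°) = 231.6 m
net slip = dip-slip / sin(rake) = 231.6 / sin(46°) = 322 m

322 m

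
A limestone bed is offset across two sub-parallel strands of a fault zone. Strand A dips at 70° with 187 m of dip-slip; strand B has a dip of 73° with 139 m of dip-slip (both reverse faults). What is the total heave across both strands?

heave_A = 187 × cos(70°) = 63.96 m
heave_B = 139 × cos(73°) = 40.64 m
total = 63.96 + 40.64 = 105 m

105 m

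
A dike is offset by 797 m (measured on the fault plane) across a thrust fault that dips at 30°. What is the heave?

heave = dip-slip × cos(dip) = 797 m × cos(30°) = 690 m

690 m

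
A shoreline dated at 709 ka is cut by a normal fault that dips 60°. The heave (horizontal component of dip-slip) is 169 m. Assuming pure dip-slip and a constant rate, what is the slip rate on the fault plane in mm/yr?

0.477 mm/yr

dip-slip = heave / cos(dip) = 169 m / cos(60°) = 338 m
rate = 338 m / 709 ka = 0.000477 m/yr = 0.477 mm/yr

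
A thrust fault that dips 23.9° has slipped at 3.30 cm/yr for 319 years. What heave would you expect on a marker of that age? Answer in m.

dip-slip = rate × time = 3.30 cm/yr × 319 years = 10.53 m
heave = dip-slip × cos(dip) = 10.53 × cos(23.9°) = 9.62 m

9.62 m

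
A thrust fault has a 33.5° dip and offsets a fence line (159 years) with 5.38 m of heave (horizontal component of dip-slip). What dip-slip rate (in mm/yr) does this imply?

40.6 mm/yr

dip-slip = heave / cos(dip) = 5.38 m / cos(33.5°) = 6.452 m
rate = 6.452 m / 159 years = 0.0406 m/yr = 40.6 mm/yr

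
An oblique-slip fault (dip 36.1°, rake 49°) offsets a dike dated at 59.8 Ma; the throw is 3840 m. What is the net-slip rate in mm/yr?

0.144 mm/yr

dip-slip = throw / sin(dip) = 3840 / sin(36.1°) = 6517 m
net slip = dip-slip / sin(rake) = 6517 / sin(49°) = 8636 m
rate = 8636 m / 59.8 Ma = 0.000144 m/yr = 0.144 mm/yr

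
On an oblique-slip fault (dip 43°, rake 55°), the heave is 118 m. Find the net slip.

dip-slip = heave / cos(dip) = 118 / cos(43°) = 161.3 m
net slip = dip-slip / sin(rake) = 161.3 / sin(55°) = 197 m

197 m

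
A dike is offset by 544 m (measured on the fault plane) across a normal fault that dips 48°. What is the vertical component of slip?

404 m

throw = dip-slip × sin(dip) = 544 m × sin(48°) = 404 m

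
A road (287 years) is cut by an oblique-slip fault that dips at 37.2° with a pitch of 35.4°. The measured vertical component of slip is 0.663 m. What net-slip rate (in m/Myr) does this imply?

dip-slip = throw / sin(dip) = 0.663 / sin(37.2°) = 1.097 m
net slip = dip-slip / sin(rake) = 1.097 / sin(35.4°) = 1.893 m
rate = 1.893 m / 287 years = 0.00660 m/yr = 6600 m/Myr

6600 m/Myr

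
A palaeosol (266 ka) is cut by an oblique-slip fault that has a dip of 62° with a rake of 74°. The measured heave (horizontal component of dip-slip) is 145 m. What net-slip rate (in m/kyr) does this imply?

dip-slip = heave / cos(dip) = 145 / cos(62°) = 308.9 m
net slip = dip-slip / sin(rake) = 308.9 / sin(74°) = 321.3 m
rate = 321.3 m / 266 ka = 0.00121 m/yr = 1.21 m/kyr

1.21 m/kyr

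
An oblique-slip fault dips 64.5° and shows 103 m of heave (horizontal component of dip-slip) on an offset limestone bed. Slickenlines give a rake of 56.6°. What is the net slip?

287 m

dip-slip = heave / cos(dip) = 103 / cos(64.5°) = 239.3 m
net slip = dip-slip / sin(rake) = 239.3 / sin(56.6°) = 287 m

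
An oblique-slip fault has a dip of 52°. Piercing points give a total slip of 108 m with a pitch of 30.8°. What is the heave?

34 m

dip-slip = net slip × sin(rake) = 108 m × sin(30.8°) = 55.30 m
heave = dip-slip × cos(dip) = 55.30 × cos(52°) = 34 m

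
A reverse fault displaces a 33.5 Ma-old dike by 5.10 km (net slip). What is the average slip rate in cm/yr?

0.0152 cm/yr

rate = 5.10 km / 33.5 Ma = 0.000152 m/yr = 0.0152 cm/yr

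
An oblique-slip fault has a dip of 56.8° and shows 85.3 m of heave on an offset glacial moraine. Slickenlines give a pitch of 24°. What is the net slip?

dip-slip = heave / cos(dip) = 85.3 / cos(56.8°) = 155.8 m
net slip = dip-slip / sin(rake) = 155.8 / sin(24°) = 383 m

383 m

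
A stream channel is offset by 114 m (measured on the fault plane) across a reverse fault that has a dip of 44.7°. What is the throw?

throw = dip-slip × sin(dip) = 114 m × sin(44.7°) = 80.2 m

80.2 m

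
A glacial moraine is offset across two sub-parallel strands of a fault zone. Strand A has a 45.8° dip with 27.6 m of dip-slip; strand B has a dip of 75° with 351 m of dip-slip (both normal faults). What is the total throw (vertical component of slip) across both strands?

throw_A = 27.6 × sin(45.8°) = 19.79 m
throw_B = 351 × sin(75°) = 339 m
total = 19.79 + 339 = 359 m

359 m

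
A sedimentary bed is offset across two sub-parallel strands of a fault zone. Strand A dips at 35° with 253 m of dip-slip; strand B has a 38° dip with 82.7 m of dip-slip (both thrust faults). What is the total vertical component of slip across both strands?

throw_A = 253 × sin(35°) = 145.1 m
throw_B = 82.7 × sin(38°) = 50.92 m
total = 145.1 + 50.92 = 196 m

196 m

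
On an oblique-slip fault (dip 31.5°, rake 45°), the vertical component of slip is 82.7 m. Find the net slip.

224 m

dip-slip = throw / sin(dip) = 82.7 / sin(31.5°) = 158.3 m
net slip = dip-slip / sin(rake) = 158.3 / sin(45°) = 224 m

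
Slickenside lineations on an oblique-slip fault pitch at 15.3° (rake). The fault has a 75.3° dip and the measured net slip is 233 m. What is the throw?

dip-slip = net slip × sin(rake) = 233 m × sin(15.3°) = 61.48 m
throw = dip-slip × sin(dip) = 61.48 × sin(75.3°) = 59.5 m

59.5 m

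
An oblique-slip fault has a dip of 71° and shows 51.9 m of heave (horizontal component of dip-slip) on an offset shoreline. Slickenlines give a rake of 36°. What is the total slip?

dip-slip = heave / cos(dip) = 51.9 / cos(71°) = 159.4 m
net slip = dip-slip / sin(rake) = 159.4 / sin(36°) = 271 m

271 m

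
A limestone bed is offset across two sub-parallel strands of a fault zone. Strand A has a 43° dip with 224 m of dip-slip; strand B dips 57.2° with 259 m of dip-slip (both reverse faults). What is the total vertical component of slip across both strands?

370 m

throw_A = 224 × sin(43°) = 152.8 m
throw_B = 259 × sin(57.2°) = 217.7 m
total = 152.8 + 217.7 = 370 m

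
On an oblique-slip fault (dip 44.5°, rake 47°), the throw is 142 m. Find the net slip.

dip-slip = throw / sin(dip) = 142 / sin(44.5°) = 202.6 m
net slip = dip-slip / sin(rake) = 202.6 / sin(47°) = 277 m

277 m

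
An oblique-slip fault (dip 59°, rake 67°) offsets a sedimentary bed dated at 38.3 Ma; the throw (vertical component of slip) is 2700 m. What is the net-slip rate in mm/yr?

dip-slip = throw / sin(dip) = 2700 / sin(59°) = 3150 m
net slip = dip-slip / sin(rake) = 3150 / sin(67°) = 3422 m
rate = 3422 m / 38.3 Ma = 0.0000893 m/yr = 0.0893 mm/yr

0.0893 mm/yr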